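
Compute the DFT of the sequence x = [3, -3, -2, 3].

X[k] = Σ(n=0 to 3) x[n] · ω_4^(nk)
where ω_4 = e^(-2πi/4)

Computing each X[k]:
X[0] = 1
X[1] = 5+6i
X[2] = 1
X[3] = 5-6i

X = [1, 5+6i, 1, 5-6i]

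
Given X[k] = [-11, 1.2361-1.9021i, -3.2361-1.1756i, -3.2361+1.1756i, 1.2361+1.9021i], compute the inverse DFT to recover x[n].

x[n] = (1/5) Σ(k=0 to 4) X[k] · e^(2πikn/5)

Computing each x[n]:
x[0] = -3
x[1] = 0
x[2] = -3
x[3] = -3
x[4] = -2

x = [-3, 0, -3, -3, -2]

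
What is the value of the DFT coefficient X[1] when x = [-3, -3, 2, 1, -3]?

X[1] = Σ(n=0 to 4) x[n] · ω_5^(1n) where ω_5 = e^(-2πi/5)
= (-3)·ω_5^0 + (-3)·ω_5^1 + (2)·ω_5^2 + (1)·ω_5^3 + (-3)·ω_5^4

X[1] = -7.2812-0.5878i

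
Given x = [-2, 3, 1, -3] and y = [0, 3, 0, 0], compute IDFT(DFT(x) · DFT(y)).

(x ⊛ y)[n] = Σ(m=0 to 3) x[m] · y[(n-m) mod 4]

Computing each output sample:
(x ⊛ y)[0] = -9
(x ⊛ y)[1] = -6
(x ⊛ y)[2] = 9
(x ⊛ y)[3] = 3

x ⊛ y = [-9, -6, 9, 3]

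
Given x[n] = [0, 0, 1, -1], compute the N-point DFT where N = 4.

X[k] = Σ(n=0 to 3) x[n] · ω_4^(nk)
where ω_4 = e^(-2πi/4)

Computing each X[k]:
X[0] = 0
X[1] = -1-1i
X[2] = 2
X[3] = -1+1i

X = [0, -1-1i, 2, -1+1i]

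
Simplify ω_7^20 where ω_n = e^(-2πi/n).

Since ω_7^7 = 1, powers reduce modulo 7.
20 mod 7 = 6
So ω_7^20 = ω_7^6 = e^(-2πi·6/7)

ω_7^20 = ω_7^6 = 0.6235+0.7818i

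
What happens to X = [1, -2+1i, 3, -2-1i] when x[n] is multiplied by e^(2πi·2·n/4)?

Modulation property: DFT(ω_4^(-2n)·x[n]) = X[(k-2) mod 4], so circularly shift X by 2 positions.

X[k-2] = [3, -2-1i, 1, -2+1i]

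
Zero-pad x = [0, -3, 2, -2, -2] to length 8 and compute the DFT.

Original 5-point DFT: [-5, -1.5451-1.4001i, 4.0451+4.3920i, 4.0451-4.3920i, -1.5451+1.4001i]
Zero-padded 8-point DFT provides frequency interpolation.

DFT_8([x, 0, ...]) = [-5, 1.2929+1.5355i, -4+1i, 2.7071+5.5355i, 5, 2.7071-5.5355i, -4-1i, 1.2929-1.5355i]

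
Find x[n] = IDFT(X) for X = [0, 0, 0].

x[n] = (1/3) Σ(k=0 to 2) X[k] · e^(2πikn/3)

Computing each x[n]:
x[0] = 0
x[1] = 0
x[2] = 0

x = [0, 0, 0]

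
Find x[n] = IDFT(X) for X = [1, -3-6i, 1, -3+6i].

x[n] = (1/4) Σ(k=0 to 3) X[k] · e^(2πikn/4)

Computing each x[n]:
x[0] = -1
x[1] = 3
x[2] = 2
x[3] = -3

x = [-1, 3, 2, -3]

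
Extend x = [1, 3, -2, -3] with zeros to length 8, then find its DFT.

Original 4-point DFT: [-1, 3-6i, -1, 3+6i]
Zero-padded 8-point DFT provides frequency interpolation.

DFT_8([x, 0, ...]) = [-1, 5.2426+2.0000i, 3-6i, -3.2426-2.0000i, -1, -3.2426+2.0000i, 3+6i, 5.2426-2.0000i]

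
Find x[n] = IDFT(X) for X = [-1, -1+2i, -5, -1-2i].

x[n] = (1/4) Σ(k=0 to 3) X[k] · e^(2πikn/4)

Computing each x[n]:
x[0] = -2
x[1] = 0
x[2] = -1
x[3] = 2

x = [-2, 0, -1, 2]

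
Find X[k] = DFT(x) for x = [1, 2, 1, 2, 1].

X[k] = Σ(n=0 to 4) x[n] · ω_5^(nk)
where ω_5 = e^(-2πi/5)

Computing each X[k]:
X[0] = 7
X[1] = -0.5000-0.3633i
X[2] = -0.5000-1.5388i
X[3] = -0.5000+1.5388i
X[4] = -0.5000+0.3633i

X = [7, -0.5000-0.3633i, -0.5000-1.5388i, -0.5000+1.5388i, -0.5000+0.3633i]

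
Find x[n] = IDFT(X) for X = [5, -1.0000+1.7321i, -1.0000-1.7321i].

x[n] = (1/3) Σ(k=0 to 2) X[k] · e^(2πikn/3)

Computing each x[n]:
x[0] = 1
x[1] = 1
x[2] = 3

x = [1, 1, 3]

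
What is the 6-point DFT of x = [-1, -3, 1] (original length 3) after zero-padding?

Original 3-point DFT: [-3, 3.4641i, -3.4641i]
Zero-padded 6-point DFT provides frequency interpolation.

DFT_6([x, 0, ...]) = [-3, -3.0000+1.7321i, 3.4641i, 3, -3.4641i, -3.0000-1.7321i]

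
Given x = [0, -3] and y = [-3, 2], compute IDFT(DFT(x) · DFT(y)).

(x ⊛ y)[n] = Σ(m=0 to 1) x[m] · y[(n-m) mod 2]

Computing each output sample:
(x ⊛ y)[0] = -6
(x ⊛ y)[1] = 9

x ⊛ y = [-6, 9]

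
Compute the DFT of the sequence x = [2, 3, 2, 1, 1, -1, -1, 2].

X[k] = Σ(n=0 to 7) x[n] · ω_8^(nk)
where ω_8 = e^(-2πi/8)

Computing each X[k]:
X[0] = 9
X[1] = 4.5355-5.1213i
X[2] = 2+1i
X[3] = -2.5355+0.8787i
X[4] = -1
X[5] = -2.5355-0.8787i
X[6] = 2-1i
X[7] = 4.5355+5.1213i

X = [9, 4.5355-5.1213i, 2+1i, -2.5355+0.8787i, -1, -2.5355-0.8787i, 2-1i, 4.5355+5.1213i]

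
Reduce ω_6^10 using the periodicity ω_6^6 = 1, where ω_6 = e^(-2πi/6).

Since ω_6^6 = 1, powers reduce modulo 6.
10 mod 6 = 4
So ω_6^10 = ω_6^4 = e^(-2πi·4/6)

ω_6^10 = ω_6^4 = -0.5000+0.8660i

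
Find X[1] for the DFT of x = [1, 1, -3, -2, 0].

X[1] = Σ(n=0 to 4) x[n] · ω_5^(1n) where ω_5 = e^(-2πi/5)
= (1)·ω_5^0 + (1)·ω_5^1 + (-3)·ω_5^2 + (-2)·ω_5^3 + (0)·ω_5^4

X[1] = 5.3541-0.3633i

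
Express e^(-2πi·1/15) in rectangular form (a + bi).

ω_15^1 = e^(-2πi·1/15)
= cos(-2π·1/15) + i·sin(-2π·1/15)
= cos(-2π/15) + i·sin(-2π/15)

ω_15^1 = cos(-2π/15) + i·sin(-2π/15) = 0.9135-0.4067i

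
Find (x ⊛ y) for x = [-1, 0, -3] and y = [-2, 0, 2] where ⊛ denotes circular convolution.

(x ⊛ y)[n] = Σ(m=0 to 2) x[m] · y[(n-m) mod 3]

Computing each output sample:
(x ⊛ y)[0] = 2
(x ⊛ y)[1] = -6
(x ⊛ y)[2] = 4

x ⊛ y = [2, -6, 4]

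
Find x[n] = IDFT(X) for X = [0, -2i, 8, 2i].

x[n] = (1/4) Σ(k=0 to 3) X[k] · e^(2πikn/4)

Computing each x[n]:
x[0] = 2
x[1] = -1
x[2] = 2
x[3] = -3

x = [2, -1, 2, -3]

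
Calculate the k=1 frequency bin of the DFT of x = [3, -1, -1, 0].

X[1] = Σ(n=0 to 3) x[n] · ω_4^(1n) where ω_4 = e^(-2πi/4)
= (3)·ω_4^0 + (-1)·ω_4^1 + (-1)·ω_4^2 + (0)·ω_4^3

X[1] = 4+1i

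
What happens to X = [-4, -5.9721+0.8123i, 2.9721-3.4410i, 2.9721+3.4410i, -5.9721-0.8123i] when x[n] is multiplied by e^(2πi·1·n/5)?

Modulation property: DFT(ω_5^(-1n)·x[n]) = X[(k-1) mod 5], so circularly shift X by 1 positions.

X[k-1] = [-5.9721-0.8123i, -4, -5.9721+0.8123i, 2.9721-3.4410i, 2.9721+3.4410i]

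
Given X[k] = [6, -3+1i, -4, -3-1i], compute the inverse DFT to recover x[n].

x[n] = (1/4) Σ(k=0 to 3) X[k] · e^(2πikn/4)

Computing each x[n]:
x[0] = -1
x[1] = 2
x[2] = 2
x[3] = 3

x = [-1, 2, 2, 3]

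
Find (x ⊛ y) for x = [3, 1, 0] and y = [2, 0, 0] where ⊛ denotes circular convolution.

(x ⊛ y)[n] = Σ(m=0 to 2) x[m] · y[(n-m) mod 3]

Computing each output sample:
(x ⊛ y)[0] = 6
(x ⊛ y)[1] = 2
(x ⊛ y)[2] = 0

x ⊛ y = [6, 2, 0]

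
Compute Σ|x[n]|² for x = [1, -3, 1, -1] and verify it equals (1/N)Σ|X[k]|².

Time domain:
Σ|x[n]|² = |1|² + |-3|² + |1|² + |-1|² = 12.0000

Frequency domain:
(1/4)Σ|X[k]|² = (1/4)(|-2|² + |2i|² + |6|² + |-2i|²) = (1/4)·48.0000 = 12.0000

Both sides agree, confirming Parseval's theorem.

Σ|x[n]|² = (1/N)Σ|X[k]|² = 12.0000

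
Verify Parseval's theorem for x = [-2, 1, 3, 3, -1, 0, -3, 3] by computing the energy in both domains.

Time domain:
Σ|x[n]|² = |-2|² + |1|² + |3|² + |3|² + |-1|² + |0|² + |-3|² + |3|² = 42.0000

Frequency domain:
(1/8)Σ|X[k]|² = (1/8)(|4|² + |-0.2929-6.7071i|² + |-3+5i|² + |-1.7071+5.2929i|² + |-10|² + |-1.7071-5.2929i|² + |-3-5i|² + |-0.2929+6.7071i|²) = (1/8)·336.0000 = 42.0000

Both sides agree, confirming Parseval's theorem.

Σ|x[n]|² = (1/N)Σ|X[k]|² = 42.0000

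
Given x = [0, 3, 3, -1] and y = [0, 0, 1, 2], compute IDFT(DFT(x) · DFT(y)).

(x ⊛ y)[n] = Σ(m=0 to 3) x[m] · y[(n-m) mod 4]

Computing each output sample:
(x ⊛ y)[0] = 9
(x ⊛ y)[1] = 5
(x ⊛ y)[2] = -2
(x ⊛ y)[3] = 3

x ⊛ y = [9, 5, -2, 3]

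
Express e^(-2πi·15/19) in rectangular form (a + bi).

ω_19^15 = e^(-2πi·15/19)
= cos(-2π·15/19) + i·sin(-2π·15/19)
= cos(-30π/19) + i·sin(-30π/19)

ω_19^15 = cos(-30π/19) + i·sin(-30π/19) = 0.2455+0.9694i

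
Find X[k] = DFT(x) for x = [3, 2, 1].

X[k] = Σ(n=0 to 2) x[n] · ω_3^(nk)
where ω_3 = e^(-2πi/3)

Computing each X[k]:
X[0] = 6
X[1] = 1.5000-0.8660i
X[2] = 1.5000+0.8660i

X = [6, 1.5000-0.8660i, 1.5000+0.8660i]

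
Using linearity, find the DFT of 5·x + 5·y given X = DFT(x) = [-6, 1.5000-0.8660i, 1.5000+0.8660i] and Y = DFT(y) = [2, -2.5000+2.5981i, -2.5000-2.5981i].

By linearity: DFT(5x + 5y) = 5·DFT(x) + 5·DFT(y)
= 5·[-6, 1.5000-0.8660i, 1.5000+0.8660i] + 5·[2, -2.5000+2.5981i, -2.5000-2.5981i]

Computing element-wise:
Z[0] = 5·(-6) + 5·(2) = -20
Z[1] = 5·(1.5000-0.8660i) + 5·(-2.5000+2.5981i) = -5.0000+8.6605i
Z[2] = 5·(1.5000+0.8660i) + 5·(-2.5000-2.5981i) = -5.0000-8.6605i

DFT(5x + 5y) = 5·X + 5·Y = [-20, -5.0000+8.6605i, -5.0000-8.6605i]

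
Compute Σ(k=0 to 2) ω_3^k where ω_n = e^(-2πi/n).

Sum of all nth roots of unity equals 0 for n > 1 (geometric series with r ≠ 1).

0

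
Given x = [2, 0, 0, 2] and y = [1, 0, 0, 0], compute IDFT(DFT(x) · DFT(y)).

(x ⊛ y)[n] = Σ(m=0 to 3) x[m] · y[(n-m) mod 4]

Computing each output sample:
(x ⊛ y)[0] = 2
(x ⊛ y)[1] = 0
(x ⊛ y)[2] = 0
(x ⊛ y)[3] = 2

x ⊛ y = [2, 0, 0, 2]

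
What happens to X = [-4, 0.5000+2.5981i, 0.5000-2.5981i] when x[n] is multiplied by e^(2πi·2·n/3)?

Modulation property: DFT(ω_3^(-2n)·x[n]) = X[(k-2) mod 3], so circularly shift X by 2 positions.

X[k-2] = [0.5000+2.5981i, 0.5000-2.5981i, -4]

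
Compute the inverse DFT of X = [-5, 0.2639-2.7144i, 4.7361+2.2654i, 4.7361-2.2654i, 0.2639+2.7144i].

x[n] = (1/5) Σ(k=0 to 4) X[k] · e^(2πikn/5)

Computing each x[n]:
x[0] = 1
x[1] = -2
x[2] = 1
x[3] = -2
x[4] = -3

x = [1, -2, 1, -2, -3]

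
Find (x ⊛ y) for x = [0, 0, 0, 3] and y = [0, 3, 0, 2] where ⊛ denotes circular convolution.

(x ⊛ y)[n] = Σ(m=0 to 3) x[m] · y[(n-m) mod 4]

Computing each output sample:
(x ⊛ y)[0] = 9
(x ⊛ y)[1] = 0
(x ⊛ y)[2] = 6
(x ⊛ y)[3] = 0

x ⊛ y = [9, 0, 6, 0]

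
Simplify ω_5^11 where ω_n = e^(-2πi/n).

Since ω_5^5 = 1, powers reduce modulo 5.
11 mod 5 = 1
So ω_5^11 = ω_5^1 = e^(-2πi·1/5)

ω_5^11 = ω_5^1 = 0.3090-0.9511i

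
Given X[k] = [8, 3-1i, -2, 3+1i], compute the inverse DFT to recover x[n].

x[n] = (1/4) Σ(k=0 to 3) X[k] · e^(2πikn/4)

Computing each x[n]:
x[0] = 3
x[1] = 3
x[2] = 0
x[3] = 2

x = [3, 3, 0, 2]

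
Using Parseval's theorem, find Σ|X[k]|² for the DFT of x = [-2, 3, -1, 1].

Parseval: Σ|x[n]|² = (1/N)Σ|X[k]|², so Σ|X[k]|² = N·Σ|x[n]|² = 4·15.0000

Σ|X[k]|² = N·Σ|x[n]|² = 4·15.0000 = 60.0000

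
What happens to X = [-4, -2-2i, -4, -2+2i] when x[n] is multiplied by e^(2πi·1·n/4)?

Modulation property: DFT(ω_4^(-1n)·x[n]) = X[(k-1) mod 4], so circularly shift X by 1 positions.

X[k-1] = [-2+2i, -4, -2-2i, -4]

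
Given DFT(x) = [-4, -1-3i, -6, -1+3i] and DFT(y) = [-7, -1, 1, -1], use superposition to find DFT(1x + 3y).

By linearity: DFT(1x + 3y) = 1·DFT(x) + 3·DFT(y)
= 1·[-4, -1-3i, -6, -1+3i] + 3·[-7, -1, 1, -1]

Computing element-wise:
Z[0] = 1·(-4) + 3·(-7) = -25
Z[1] = 1·(-1-3i) + 3·(-1) = -4-3i
Z[2] = 1·(-6) + 3·(1) = -3
Z[3] = 1·(-1+3i) + 3·(-1) = -4+3i

DFT(1x + 3y) = 1·X + 3·Y = [-25, -4-3i, -3, -4+3i]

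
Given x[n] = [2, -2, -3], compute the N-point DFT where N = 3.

X[k] = Σ(n=0 to 2) x[n] · ω_3^(nk)
where ω_3 = e^(-2πi/3)

Computing each X[k]:
X[0] = -3
X[1] = 4.5000-0.8660i
X[2] = 4.5000+0.8660i

X = [-3, 4.5000-0.8660i, 4.5000+0.8660i]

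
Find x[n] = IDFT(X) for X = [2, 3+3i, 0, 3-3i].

x[n] = (1/4) Σ(k=0 to 3) X[k] · e^(2πikn/4)

Computing each x[n]:
x[0] = 2
x[1] = -1
x[2] = -1
x[3] = 2

x = [2, -1, -1, 2]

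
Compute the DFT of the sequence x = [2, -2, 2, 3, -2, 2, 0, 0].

X[k] = Σ(n=0 to 7) x[n] · ω_8^(nk)
where ω_8 = e^(-2πi/8)

Computing each X[k]:
X[0] = 5
X[1] = -0.9497-1.2929i
X[2] = -2+3i
X[3] = 8.9497+2.7071i
X[4] = -1
X[5] = 8.9497-2.7071i
X[6] = -2-3i
X[7] = -0.9497+1.2929i

X = [5, -0.9497-1.2929i, -2+3i, 8.9497+2.7071i, -1, 8.9497-2.7071i, -2-3i, -0.9497+1.2929i]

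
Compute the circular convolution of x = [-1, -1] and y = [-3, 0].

(x ⊛ y)[n] = Σ(m=0 to 1) x[m] · y[(n-m) mod 2]

Computing each output sample:
(x ⊛ y)[0] = 3
(x ⊛ y)[1] = 3

x ⊛ y = [3, 3]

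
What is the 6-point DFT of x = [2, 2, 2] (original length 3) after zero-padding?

Original 3-point DFT: [6, 0, 0]
Zero-padded 6-point DFT provides frequency interpolation.

DFT_6([x, 0, ...]) = [6, 2.0000-3.4641i, 0, 2, 0, 2.0000+3.4641i]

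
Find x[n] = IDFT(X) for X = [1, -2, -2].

x[n] = (1/3) Σ(k=0 to 2) X[k] · e^(2πikn/3)

Computing each x[n]:
x[0] = -1
x[1] = 1
x[2] = 1

x = [-1, 1, 1]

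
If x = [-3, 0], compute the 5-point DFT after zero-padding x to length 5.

Original 2-point DFT: [-3, -3]
Zero-padded 5-point DFT provides frequency interpolation.

DFT_5([x, 0, ...]) = [-3, -3, -3, -3, -3]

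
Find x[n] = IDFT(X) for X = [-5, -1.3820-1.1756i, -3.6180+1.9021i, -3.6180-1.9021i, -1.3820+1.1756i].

x[n] = (1/5) Σ(k=0 to 4) X[k] · e^(2πikn/5)

Computing each x[n]:
x[0] = -3
x[1] = 0
x[2] = 0
x[3] = -2
x[4] = 0

x = [-3, 0, 0, -2, 0]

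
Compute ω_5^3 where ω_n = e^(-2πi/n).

ω_5^3 = e^(-2πi·3/5)
= cos(-2π·3/5) + i·sin(-2π·3/5)
= cos(-6π/5) + i·sin(-6π/5)

ω_5^3 = cos(-6π/5) + i·sin(-6π/5) = -0.8090+0.5878i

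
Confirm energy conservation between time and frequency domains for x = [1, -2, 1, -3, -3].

Time domain:
Σ|x[n]|² = |1|² + |-2|² + |1|² + |-3|² + |-3|² = 24.0000

Frequency domain:
(1/5)Σ|X[k]|² = (1/5)(|-6|² + |1.0729-3.3022i|² + |4.4271+3.2164i|² + |4.4271-3.2164i|² + |1.0729+3.3022i|²) = (1/5)·120.0000 = 24.0000

Both sides agree, confirming Parseval's theorem.

Σ|x[n]|² = (1/N)Σ|X[k]|² = 24.0000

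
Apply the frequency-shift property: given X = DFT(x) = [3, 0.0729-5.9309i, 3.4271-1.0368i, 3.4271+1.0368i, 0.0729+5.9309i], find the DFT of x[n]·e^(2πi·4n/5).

Modulation property: DFT(ω_5^(-4n)·x[n]) = X[(k-4) mod 5], so circularly shift X by 4 positions.

X[k-4] = [0.0729-5.9309i, 3.4271-1.0368i, 3.4271+1.0368i, 0.0729+5.9309i, 3]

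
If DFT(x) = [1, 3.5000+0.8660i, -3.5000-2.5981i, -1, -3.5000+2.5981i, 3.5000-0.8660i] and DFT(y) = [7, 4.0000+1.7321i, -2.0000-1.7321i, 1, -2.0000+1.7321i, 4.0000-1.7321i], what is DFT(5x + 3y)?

By linearity: DFT(5x + 3y) = 5·DFT(x) + 3·DFT(y)
= 5·[1, 3.5000+0.8660i, -3.5000-2.5981i, -1, -3.5000+2.5981i, 3.5000-0.8660i] + 3·[7, 4.0000+1.7321i, -2.0000-1.7321i, 1, -2.0000+1.7321i, 4.0000-1.7321i]

Computing element-wise:
Z[0] = 5·(1) + 3·(7) = 26
Z[1] = 5·(3.5000+0.8660i) + 3·(4.0000+1.7321i) = 29.5000+9.5263i
Z[2] = 5·(-3.5000-2.5981i) + 3·(-2.0000-1.7321i) = -23.5000-18.1868i
Z[3] = 5·(-1) + 3·(1) = -2
Z[4] = 5·(-3.5000+2.5981i) + 3·(-2.0000+1.7321i) = -23.5000+18.1868i
Z[5] = 5·(3.5000-0.8660i) + 3·(4.0000-1.7321i) = 29.5000-9.5263i

DFT(5x + 3y) = 5·X + 3·Y = [26, 29.5000+9.5263i, -23.5000-18.1868i, -2, -23.5000+18.1868i, 29.5000-9.5263i]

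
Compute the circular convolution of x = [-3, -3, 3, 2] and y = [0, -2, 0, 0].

(x ⊛ y)[n] = Σ(m=0 to 3) x[m] · y[(n-m) mod 4]

Computing each output sample:
(x ⊛ y)[0] = -4
(x ⊛ y)[1] = 6
(x ⊛ y)[2] = 6
(x ⊛ y)[3] = -6

x ⊛ y = [-4, 6, 6, -6]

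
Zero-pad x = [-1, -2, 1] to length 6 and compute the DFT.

Original 3-point DFT: [-2, -0.5000+2.5981i, -0.5000-2.5981i]
Zero-padded 6-point DFT provides frequency interpolation.

DFT_6([x, 0, ...]) = [-2, -2.5000+0.8660i, -0.5000+2.5981i, 2, -0.5000-2.5981i, -2.5000-0.8660i]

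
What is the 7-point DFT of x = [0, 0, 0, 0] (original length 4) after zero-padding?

Original 4-point DFT: [0, 0, 0, 0]
Zero-padded 7-point DFT provides frequency interpolation.

DFT_7([x, 0, ...]) = [0, 0, 0, 0, 0, 0, 0]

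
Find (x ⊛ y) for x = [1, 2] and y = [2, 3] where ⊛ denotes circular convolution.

(x ⊛ y)[n] = Σ(m=0 to 1) x[m] · y[(n-m) mod 2]

Computing each output sample:
(x ⊛ y)[0] = 8
(x ⊛ y)[1] = 7

x ⊛ y = [8, 7]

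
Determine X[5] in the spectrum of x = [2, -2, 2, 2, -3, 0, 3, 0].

X[5] = Σ(n=0 to 7) x[n] · ω_8^(5n) where ω_8 = e^(-2πi/8)
= (2)·ω_8^0 + (-2)·ω_8^5 + (2)·ω_8^10 + (2)·ω_8^15 + (-3)·ω_8^20 + (0)·ω_8^25 + (3)·ω_8^30 + (0)·ω_8^35

X[5] = 7.8284+1.0000i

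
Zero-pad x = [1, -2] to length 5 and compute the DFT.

Original 2-point DFT: [-1, 3]
Zero-padded 5-point DFT provides frequency interpolation.

DFT_5([x, 0, ...]) = [-1, 0.3820+1.9021i, 2.6180+1.1756i, 2.6180-1.1756i, 0.3820-1.9021i]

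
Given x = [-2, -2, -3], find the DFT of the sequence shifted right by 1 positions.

Time shift by 1: X_shifted[k] = ω_3^(1k) · X[k]
Shifted x = [-3, -2, -2]

DFT(x[n-1]) = [-7, -1, -1]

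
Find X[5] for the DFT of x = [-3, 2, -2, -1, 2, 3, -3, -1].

X[5] = Σ(n=0 to 7) x[n] · ω_8^(5n) where ω_8 = e^(-2πi/8)
= (-3)·ω_8^0 + (2)·ω_8^5 + (-2)·ω_8^10 + (-1)·ω_8^15 + (2)·ω_8^20 + (3)·ω_8^25 + (-3)·ω_8^30 + (-1)·ω_8^35

X[5] = -4.2929-1.7071i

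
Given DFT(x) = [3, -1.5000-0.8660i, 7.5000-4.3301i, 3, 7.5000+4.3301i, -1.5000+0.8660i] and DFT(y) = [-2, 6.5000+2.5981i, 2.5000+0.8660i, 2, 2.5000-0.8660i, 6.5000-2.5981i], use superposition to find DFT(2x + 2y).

By linearity: DFT(2x + 2y) = 2·DFT(x) + 2·DFT(y)
= 2·[3, -1.5000-0.8660i, 7.5000-4.3301i, 3, 7.5000+4.3301i, -1.5000+0.8660i] + 2·[-2, 6.5000+2.5981i, 2.5000+0.8660i, 2, 2.5000-0.8660i, 6.5000-2.5981i]

Computing element-wise:
Z[0] = 2·(3) + 2·(-2) = 2
Z[1] = 2·(-1.5000-0.8660i) + 2·(6.5000+2.5981i) = 10.0000+3.4642i
Z[2] = 2·(7.5000-4.3301i) + 2·(2.5000+0.8660i) = 20.0000-6.9282i
Z[3] = 2·(3) + 2·(2) = 10
Z[4] = 2·(7.5000+4.3301i) + 2·(2.5000-0.8660i) = 20.0000+6.9282i
Z[5] = 2·(-1.5000+0.8660i) + 2·(6.5000-2.5981i) = 10.0000-3.4642i

DFT(2x + 2y) = 2·X + 2·Y = [2, 10.0000+3.4642i, 20.0000-6.9282i, 10, 20.0000+6.9282i, 10.0000-3.4642i]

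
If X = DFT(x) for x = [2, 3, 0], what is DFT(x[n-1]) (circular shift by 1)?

Time shift by 1: X_shifted[k] = ω_3^(1k) · X[k]
Shifted x = [0, 2, 3]

DFT(x[n-1]) = [5, -2.5000+0.8660i, -2.5000-0.8660i]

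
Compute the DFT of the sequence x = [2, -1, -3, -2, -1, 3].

X[k] = Σ(n=0 to 5) x[n] · ω_6^(nk)
where ω_6 = e^(-2πi/6)

Computing each X[k]:
X[0] = -2
X[1] = 7.0000+5.1962i
X[2] = 1.0000+1.7321i
X[3] = -2
X[4] = 1.0000-1.7321i
X[5] = 7.0000-5.1962i

X = [-2, 7.0000+5.1962i, 1.0000+1.7321i, -2, 1.0000-1.7321i, 7.0000-5.1962i]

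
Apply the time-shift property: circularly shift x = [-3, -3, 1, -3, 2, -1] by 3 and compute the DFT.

Time shift by 3: X_shifted[k] = ω_6^(3k) · X[k]
Shifted x = [-3, 2, -1, -3, -3, 1]

DFT(x[n-3]) = [-7, 3.5000-2.5981i, -5.5000+0.8660i, -7, -5.5000-0.8660i, 3.5000+2.5981i]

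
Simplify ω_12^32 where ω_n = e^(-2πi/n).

Since ω_12^12 = 1, powers reduce modulo 12.
32 mod 12 = 8
So ω_12^32 = ω_12^8 = e^(-2πi·8/12)

ω_12^32 = ω_12^8 = -0.5000+0.8660i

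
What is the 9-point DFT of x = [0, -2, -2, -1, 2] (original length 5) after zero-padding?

Original 5-point DFT: [-3, 2.4271+4.3920i, -0.9271+1.4001i, -0.9271-1.4001i, 2.4271-4.3920i]
Zero-padded 9-point DFT provides frequency interpolation.

DFT_9([x, 0, ...]) = [-3, -3.2588+3.4372i, 3.5642+3.0732i, -1.7321i, 1.1946+2.2341i, 1.1946-2.2341i, 1.7321i, 3.5642-3.0732i, -3.2588-3.4372i]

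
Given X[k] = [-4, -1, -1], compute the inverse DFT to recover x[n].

x[n] = (1/3) Σ(k=0 to 2) X[k] · e^(2πikn/3)

Computing each x[n]:
x[0] = -2
x[1] = -1
x[2] = -1

x = [-2, -1, -1]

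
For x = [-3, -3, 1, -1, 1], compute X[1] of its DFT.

X[1] = Σ(n=0 to 4) x[n] · ω_5^(1n) where ω_5 = e^(-2πi/5)
= (-3)·ω_5^0 + (-3)·ω_5^1 + (1)·ω_5^2 + (-1)·ω_5^3 + (1)·ω_5^4

X[1] = -3.6180+2.6287i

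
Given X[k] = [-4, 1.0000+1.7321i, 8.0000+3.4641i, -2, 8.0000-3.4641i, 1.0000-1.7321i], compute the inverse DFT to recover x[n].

x[n] = (1/6) Σ(k=0 to 5) X[k] · e^(2πikn/6)

Computing each x[n]:
x[0] = 2
x[1] = -3
x[2] = -2
x[3] = 2
x[4] = -3
x[5] = 0

x = [2, -3, -2, 2, -3, 0]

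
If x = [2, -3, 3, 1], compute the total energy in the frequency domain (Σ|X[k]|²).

Parseval: Σ|x[n]|² = (1/N)Σ|X[k]|², so Σ|X[k]|² = N·Σ|x[n]|² = 4·23.0000

Σ|X[k]|² = N·Σ|x[n]|² = 4·23.0000 = 92.0000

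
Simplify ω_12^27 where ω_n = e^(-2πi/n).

Since ω_12^12 = 1, powers reduce modulo 12.
27 mod 12 = 3
So ω_12^27 = ω_12^3 = e^(-2πi·3/12)

ω_12^27 = ω_12^3 = -1i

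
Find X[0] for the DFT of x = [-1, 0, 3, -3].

X[0] = Σ(n=0 to 3) x[n] · ω_4^0 = Σ x[n]
= (-1) + (0) + (3) + (-3)

X[0] = -1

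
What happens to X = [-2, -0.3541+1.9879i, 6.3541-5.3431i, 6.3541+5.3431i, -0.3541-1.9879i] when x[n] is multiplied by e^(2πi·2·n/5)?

Modulation property: DFT(ω_5^(-2n)·x[n]) = X[(k-2) mod 5], so circularly shift X by 2 positions.

X[k-2] = [6.3541+5.3431i, -0.3541-1.9879i, -2, -0.3541+1.9879i, 6.3541-5.3431i]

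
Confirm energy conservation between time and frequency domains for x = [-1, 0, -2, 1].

Time domain:
Σ|x[n]|² = |-1|² + |0|² + |-2|² + |1|² = 6.0000

Frequency domain:
(1/4)Σ|X[k]|² = (1/4)(|-2|² + |1+1i|² + |-4|² + |1-1i|²) = (1/4)·24.0000 = 6.0000

Both sides agree, confirming Parseval's theorem.

Σ|x[n]|² = (1/N)Σ|X[k]|² = 6.0000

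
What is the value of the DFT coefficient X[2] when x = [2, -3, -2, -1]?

X[2] = Σ(n=0 to 3) x[n] · ω_4^(2n) where ω_4 = e^(-2πi/4)
= (2)·ω_4^0 + (-3)·ω_4^2 + (-2)·ω_4^4 + (-1)·ω_4^6

X[2] = 4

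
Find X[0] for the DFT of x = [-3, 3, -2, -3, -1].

X[0] = Σ(n=0 to 4) x[n] · ω_5^0 = Σ x[n]
= (-3) + (3) + (-2) + (-3) + (-1)

X[0] = -6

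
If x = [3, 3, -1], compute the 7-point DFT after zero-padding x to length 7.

Original 3-point DFT: [5, 2.0000-3.4641i, 2.0000+3.4641i]
Zero-padded 7-point DFT provides frequency interpolation.

DFT_7([x, 0, ...]) = [5, 5.0930-1.3706i, 3.2334-3.3587i, -0.3264-2.0835i, -0.3264+2.0835i, 3.2334+3.3587i, 5.0930+1.3706i]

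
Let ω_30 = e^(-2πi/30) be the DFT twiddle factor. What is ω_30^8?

ω_30^8 = e^(-2πi·8/30)
= cos(-2π·8/30) + i·sin(-2π·8/30)
= cos(-16π/30) + i·sin(-16π/30)

ω_30^8 = cos(-16π/30) + i·sin(-16π/30) = -0.1045-0.9945i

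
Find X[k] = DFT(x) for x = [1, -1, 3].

X[k] = Σ(n=0 to 2) x[n] · ω_3^(nk)
where ω_3 = e^(-2πi/3)

Computing each X[k]:
X[0] = 3
X[1] = 3.4641i
X[2] = -3.4641i

X = [3, 3.4641i, -3.4641i]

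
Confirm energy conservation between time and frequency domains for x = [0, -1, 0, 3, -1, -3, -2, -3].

Time domain:
Σ|x[n]|² = |0|² + |-1|² + |0|² + |3|² + |-1|² + |-3|² + |-2|² + |-3|² = 33.0000

Frequency domain:
(1/8)Σ|X[k]|² = (1/8)(|-7|² + |-1.8284-7.6569i|² + |1+4i|² + |3.8284-3.6569i|² + |1|² + |3.8284+3.6569i|² + |1-4i|² + |-1.8284+7.6569i|²) = (1/8)·264.0000 = 33.0000

Both sides agree, confirming Parseval's theorem.

Σ|x[n]|² = (1/N)Σ|X[k]|² = 33.0000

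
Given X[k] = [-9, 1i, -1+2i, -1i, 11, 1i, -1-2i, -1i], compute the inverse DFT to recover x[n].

x[n] = (1/8) Σ(k=0 to 7) X[k] · e^(2πikn/8)

Computing each x[n]:
x[0] = 0
x[1] = -3
x[2] = 0
x[3] = -2
x[4] = 0
x[5] = -3
x[6] = 1
x[7] = -2

x = [0, -3, 0, -2, 0, -3, 1, -2]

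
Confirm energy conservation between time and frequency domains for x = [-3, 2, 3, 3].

Time domain:
Σ|x[n]|² = |-3|² + |2|² + |3|² + |3|² = 31.0000

Frequency domain:
(1/4)Σ|X[k]|² = (1/4)(|5|² + |-6+1i|² + |-5|² + |-6-1i|²) = (1/4)·124.0000 = 31.0000

Both sides agree, confirming Parseval's theorem.

Σ|x[n]|² = (1/N)Σ|X[k]|² = 31.0000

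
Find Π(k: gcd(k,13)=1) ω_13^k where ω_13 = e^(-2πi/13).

The primitive 13th roots of unity are ω_13^k for k coprime to 13: k ∈ {1, 2, 3, 4, 5, 6, 7, 8, 9, 10, 11, 12}
Their product equals the constant term of the cyclotomic polynomial Φ_13(x) up to sign.
For n ≥ 3, the product of all primitive nth roots of unity is 1. (For n=1 it is 1; for n=2 it is -1.)

1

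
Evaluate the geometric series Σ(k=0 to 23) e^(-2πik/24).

Sum of all nth roots of unity equals 0 for n > 1 (geometric series with r ≠ 1).

0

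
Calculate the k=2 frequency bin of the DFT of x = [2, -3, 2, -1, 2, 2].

X[2] = Σ(n=0 to 5) x[n] · ω_6^(2n) where ω_6 = e^(-2πi/6)
= (2)·ω_6^0 + (-3)·ω_6^2 + (2)·ω_6^4 + (-1)·ω_6^6 + (2)·ω_6^8 + (2)·ω_6^10

X[2] = -0.5000+4.3301i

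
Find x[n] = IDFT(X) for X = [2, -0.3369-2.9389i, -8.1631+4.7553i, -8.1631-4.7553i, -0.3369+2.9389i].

x[n] = (1/5) Σ(k=0 to 4) X[k] · e^(2πikn/5)

Computing each x[n]:
x[0] = -3
x[1] = 3
x[2] = 2
x[3] = -3
x[4] = 3

x = [-3, 3, 2, -3, 3]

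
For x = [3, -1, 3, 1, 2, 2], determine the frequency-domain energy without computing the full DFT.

Parseval: Σ|x[n]|² = (1/N)Σ|X[k]|², so Σ|X[k]|² = N·Σ|x[n]|² = 6·28.0000

Σ|X[k]|² = N·Σ|x[n]|² = 6·28.0000 = 168.0000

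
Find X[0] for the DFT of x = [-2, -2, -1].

X[0] = Σ(n=0 to 2) x[n] · ω_3^0 = Σ x[n]
= (-2) + (-2) + (-1)

X[0] = -5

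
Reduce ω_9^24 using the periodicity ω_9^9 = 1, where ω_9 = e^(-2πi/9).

Since ω_9^9 = 1, powers reduce modulo 9.
24 mod 9 = 6
So ω_9^24 = ω_9^6 = e^(-2πi·6/9)

ω_9^24 = ω_9^6 = -0.5000+0.8660i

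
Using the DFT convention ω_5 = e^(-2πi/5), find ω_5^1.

ω_5^1 = e^(-2πi·1/5)
= cos(-2π·1/5) + i·sin(-2π·1/5)
= cos(-2π/5) + i·sin(-2π/5)

ω_5^1 = cos(-2π/5) + i·sin(-2π/5) = 0.3090-0.9511i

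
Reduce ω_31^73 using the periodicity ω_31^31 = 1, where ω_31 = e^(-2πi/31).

Since ω_31^31 = 1, powers reduce modulo 31.
73 mod 31 = 11
So ω_31^73 = ω_31^11 = e^(-2πi·11/31)

ω_31^73 = ω_31^11 = -0.6121-0.7908i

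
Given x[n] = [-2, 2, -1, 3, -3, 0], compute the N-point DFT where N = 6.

X[k] = Σ(n=0 to 5) x[n] · ω_6^(nk)
where ω_6 = e^(-2πi/6)

Computing each X[k]:
X[0] = -1
X[1] = -2.0000-3.4641i
X[2] = 2
X[3] = -11
X[4] = 2
X[5] = -2.0000+3.4641i

X = [-1, -2.0000-3.4641i, 2, -11, 2, -2.0000+3.4641i]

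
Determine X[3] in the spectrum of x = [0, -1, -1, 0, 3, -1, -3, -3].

X[3] = Σ(n=0 to 7) x[n] · ω_8^(3n) where ω_8 = e^(-2πi/8)
= (0)·ω_8^0 + (-1)·ω_8^3 + (-1)·ω_8^6 + (0)·ω_8^9 + (3)·ω_8^12 + (-1)·ω_8^15 + (-3)·ω_8^18 + (-3)·ω_8^21

X[3] = -0.8787-0.1213i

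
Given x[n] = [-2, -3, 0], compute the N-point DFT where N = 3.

X[k] = Σ(n=0 to 2) x[n] · ω_3^(nk)
where ω_3 = e^(-2πi/3)

Computing each X[k]:
X[0] = -5
X[1] = -0.5000+2.5981i
X[2] = -0.5000-2.5981i

X = [-5, -0.5000+2.5981i, -0.5000-2.5981i]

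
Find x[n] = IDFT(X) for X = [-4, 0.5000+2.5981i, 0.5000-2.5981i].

x[n] = (1/3) Σ(k=0 to 2) X[k] · e^(2πikn/3)

Computing each x[n]:
x[0] = -1
x[1] = -3
x[2] = 0

x = [-1, -3, 0]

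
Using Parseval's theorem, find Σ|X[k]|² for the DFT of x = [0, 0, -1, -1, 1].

Parseval: Σ|x[n]|² = (1/N)Σ|X[k]|², so Σ|X[k]|² = N·Σ|x[n]|² = 5·3.0000

Σ|X[k]|² = N·Σ|x[n]|² = 5·3.0000 = 15.0000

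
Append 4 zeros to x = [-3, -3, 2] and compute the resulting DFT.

Original 3-point DFT: [-4, -2.5000+4.3301i, -2.5000-4.3301i]
Zero-padded 7-point DFT provides frequency interpolation.

DFT_7([x, 0, ...]) = [-4, -5.3155+0.3956i, -4.1344+3.7926i, 0.9499+2.8653i, 0.9499-2.8653i, -4.1344-3.7926i, -5.3155-0.3956i]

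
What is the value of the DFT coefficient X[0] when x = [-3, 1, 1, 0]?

X[0] = Σ(n=0 to 3) x[n] · ω_4^0 = Σ x[n]
= (-3) + (1) + (1) + (0)

X[0] = -1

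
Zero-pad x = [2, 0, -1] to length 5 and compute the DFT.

Original 3-point DFT: [1, 2.5000-0.8660i, 2.5000+0.8660i]
Zero-padded 5-point DFT provides frequency interpolation.

DFT_5([x, 0, ...]) = [1, 2.8090+0.5878i, 1.6910-0.9511i, 1.6910+0.9511i, 2.8090-0.5878i]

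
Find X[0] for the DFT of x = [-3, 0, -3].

X[0] = Σ(n=0 to 2) x[n] · ω_3^0 = Σ x[n]
= (-3) + (0) + (-3)

X[0] = -6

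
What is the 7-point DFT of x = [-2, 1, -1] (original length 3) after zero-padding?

Original 3-point DFT: [-2, -2.0000-1.7321i, -2.0000+1.7321i]
Zero-padded 7-point DFT provides frequency interpolation.

DFT_7([x, 0, ...]) = [-2, -1.1540+0.1931i, -1.3216-1.4088i, -3.5245-1.2157i, -3.5245+1.2157i, -1.3216+1.4088i, -1.1540-0.1931i]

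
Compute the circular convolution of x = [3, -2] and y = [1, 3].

(x ⊛ y)[n] = Σ(m=0 to 1) x[m] · y[(n-m) mod 2]

Computing each output sample:
(x ⊛ y)[0] = -3
(x ⊛ y)[1] = 7

x ⊛ y = [-3, 7]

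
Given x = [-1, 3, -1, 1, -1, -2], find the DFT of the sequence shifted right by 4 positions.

Time shift by 4: X_shifted[k] = ω_6^(4k) · X[k]
Shifted x = [-1, 1, -1, -2, -1, 3]

DFT(x[n-4]) = [-1, 4.0000+1.7321i, -4.0000+1.7321i, -5, -4.0000-1.7321i, 4.0000-1.7321i]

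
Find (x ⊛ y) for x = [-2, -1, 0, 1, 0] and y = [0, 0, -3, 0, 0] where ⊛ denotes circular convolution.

(x ⊛ y)[n] = Σ(m=0 to 4) x[m] · y[(n-m) mod 5]

Computing each output sample:
(x ⊛ y)[0] = -3
(x ⊛ y)[1] = 0
(x ⊛ y)[2] = 6
(x ⊛ y)[3] = 3
(x ⊛ y)[4] = 0

x ⊛ y = [-3, 0, 6, 3, 0]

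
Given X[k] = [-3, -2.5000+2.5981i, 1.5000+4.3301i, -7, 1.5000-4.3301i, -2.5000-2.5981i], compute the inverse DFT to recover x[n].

x[n] = (1/6) Σ(k=0 to 5) X[k] · e^(2πikn/6)

Computing each x[n]:
x[0] = -2
x[1] = -2
x[2] = -1
x[3] = 2
x[4] = -2
x[5] = 2

x = [-2, -2, -1, 2, -2, 2]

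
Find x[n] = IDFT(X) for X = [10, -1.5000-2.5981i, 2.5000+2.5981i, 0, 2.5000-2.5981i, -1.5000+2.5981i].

x[n] = (1/6) Σ(k=0 to 5) X[k] · e^(2πikn/6)

Computing each x[n]:
x[0] = 2
x[1] = 1
x[2] = 3
x[3] = 3
x[4] = 0
x[5] = 1

x = [2, 1, 3, 3, 0, 1]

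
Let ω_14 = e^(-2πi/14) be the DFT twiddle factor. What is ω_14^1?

ω_14^1 = e^(-2πi·1/14)
= cos(-2π·1/14) + i·sin(-2π·1/14)
= cos(-2π/14) + i·sin(-2π/14)

ω_14^1 = cos(-2π/14) + i·sin(-2π/14) = 0.9010-0.4339i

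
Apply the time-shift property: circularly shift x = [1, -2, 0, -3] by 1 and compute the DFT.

Time shift by 1: X_shifted[k] = ω_4^(1k) · X[k]
Shifted x = [-3, 1, -2, 0]

DFT(x[n-1]) = [-4, -1-1i, -6, -1+1i]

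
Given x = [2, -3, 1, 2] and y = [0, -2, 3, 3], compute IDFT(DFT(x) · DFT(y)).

(x ⊛ y)[n] = Σ(m=0 to 3) x[m] · y[(n-m) mod 4]

Computing each output sample:
(x ⊛ y)[0] = -10
(x ⊛ y)[1] = 5
(x ⊛ y)[2] = 18
(x ⊛ y)[3] = -5

x ⊛ y = [-10, 5, 18, -5]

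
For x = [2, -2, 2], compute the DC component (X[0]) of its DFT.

X[0] = Σ(n=0 to 2) x[n] · ω_3^0 = Σ x[n]
= (2) + (-2) + (2)

X[0] = 2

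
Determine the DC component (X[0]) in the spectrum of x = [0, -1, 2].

X[0] = Σ(n=0 to 2) x[n] · ω_3^0 = Σ x[n]
= (0) + (-1) + (2)

X[0] = 1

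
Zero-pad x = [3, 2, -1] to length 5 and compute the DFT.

Original 3-point DFT: [4, 2.5000-2.5981i, 2.5000+2.5981i]
Zero-padded 5-point DFT provides frequency interpolation.

DFT_5([x, 0, ...]) = [4, 4.4271-1.3143i, 1.0729-2.1266i, 1.0729+2.1266i, 4.4271+1.3143i]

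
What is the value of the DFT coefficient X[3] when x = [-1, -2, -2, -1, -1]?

X[3] = Σ(n=0 to 4) x[n] · ω_5^(3n) where ω_5 = e^(-2πi/5)
= (-1)·ω_5^0 + (-2)·ω_5^3 + (-2)·ω_5^6 + (-1)·ω_5^9 + (-1)·ω_5^12

X[3] = 0.5000+0.3633i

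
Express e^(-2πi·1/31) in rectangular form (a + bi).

ω_31^1 = e^(-2πi·1/31)
= cos(-2π·1/31) + i·sin(-2π·1/31)
= cos(-2π/31) + i·sin(-2π/31)

ω_31^1 = cos(-2π/31) + i·sin(-2π/31) = 0.9795-0.2013i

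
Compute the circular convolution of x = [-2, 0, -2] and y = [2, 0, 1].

(x ⊛ y)[n] = Σ(m=0 to 2) x[m] · y[(n-m) mod 3]

Computing each output sample:
(x ⊛ y)[0] = -4
(x ⊛ y)[1] = -2
(x ⊛ y)[2] = -6

x ⊛ y = [-4, -2, -6]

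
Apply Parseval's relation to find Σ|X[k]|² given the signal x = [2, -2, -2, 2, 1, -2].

Parseval: Σ|x[n]|² = (1/N)Σ|X[k]|², so Σ|X[k]|² = N·Σ|x[n]|² = 6·21.0000

Σ|X[k]|² = N·Σ|x[n]|² = 6·21.0000 = 126.0000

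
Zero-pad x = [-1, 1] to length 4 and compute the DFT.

Original 2-point DFT: [0, -2]
Zero-padded 4-point DFT provides frequency interpolation.

DFT_4([x, 0, ...]) = [0, -1-1i, -2, -1+1i]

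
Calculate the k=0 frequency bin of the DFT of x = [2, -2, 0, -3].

X[0] = Σ(n=0 to 3) x[n] · ω_4^0 = Σ x[n]
= (2) + (-2) + (0) + (-3)

X[0] = -3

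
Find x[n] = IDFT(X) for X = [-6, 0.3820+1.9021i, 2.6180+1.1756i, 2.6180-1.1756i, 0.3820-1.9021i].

x[n] = (1/5) Σ(k=0 to 4) X[k] · e^(2πikn/5)

Computing each x[n]:
x[0] = 0
x[1] = -3
x[2] = -1
x[3] = -1
x[4] = -1

x = [0, -3, -1, -1, -1]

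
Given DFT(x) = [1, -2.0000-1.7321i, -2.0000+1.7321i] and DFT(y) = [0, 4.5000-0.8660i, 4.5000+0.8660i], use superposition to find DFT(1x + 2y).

By linearity: DFT(1x + 2y) = 1·DFT(x) + 2·DFT(y)
= 1·[1, -2.0000-1.7321i, -2.0000+1.7321i] + 2·[0, 4.5000-0.8660i, 4.5000+0.8660i]

Computing element-wise:
Z[0] = 1·(1) + 2·(0) = 1
Z[1] = 1·(-2.0000-1.7321i) + 2·(4.5000-0.8660i) = 7.0000-3.4641i
Z[2] = 1·(-2.0000+1.7321i) + 2·(4.5000+0.8660i) = 7.0000+3.4641i

DFT(1x + 2y) = 1·X + 2·Y = [1, 7.0000-3.4641i, 7.0000+3.4641i]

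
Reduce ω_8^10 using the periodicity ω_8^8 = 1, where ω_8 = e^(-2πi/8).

Since ω_8^8 = 1, powers reduce modulo 8.
10 mod 8 = 2
So ω_8^10 = ω_8^2 = e^(-2πi·2/8)

ω_8^10 = ω_8^2 = -1i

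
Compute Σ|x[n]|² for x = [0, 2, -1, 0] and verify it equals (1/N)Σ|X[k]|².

Time domain:
Σ|x[n]|² = |0|² + |2|² + |-1|² + |0|² = 5.0000

Frequency domain:
(1/4)Σ|X[k]|² = (1/4)(|1|² + |1-2i|² + |-3|² + |1+2i|²) = (1/4)·20.0000 = 5.0000

Both sides agree, confirming Parseval's theorem.

Σ|x[n]|² = (1/N)Σ|X[k]|² = 5.0000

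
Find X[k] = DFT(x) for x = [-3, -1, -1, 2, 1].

X[k] = Σ(n=0 to 4) x[n] · ω_5^(nk)
where ω_5 = e^(-2πi/5)

Computing each X[k]:
X[0] = -2
X[1] = -3.8090+3.6655i
X[2] = -2.6910-1.6776i
X[3] = -2.6910+1.6776i
X[4] = -3.8090-3.6655i

X = [-2, -3.8090+3.6655i, -2.6910-1.6776i, -2.6910+1.6776i, -3.8090-3.6655i]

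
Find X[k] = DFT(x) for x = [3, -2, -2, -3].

X[k] = Σ(n=0 to 3) x[n] · ω_4^(nk)
where ω_4 = e^(-2πi/4)

Computing each X[k]:
X[0] = -4
X[1] = 5-1i
X[2] = 6
X[3] = 5+1i

X = [-4, 5-1i, 6, 5+1i]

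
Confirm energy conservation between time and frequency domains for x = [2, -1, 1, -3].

Time domain:
Σ|x[n]|² = |2|² + |-1|² + |1|² + |-3|² = 15.0000

Frequency domain:
(1/4)Σ|X[k]|² = (1/4)(|-1|² + |1-2i|² + |7|² + |1+2i|²) = (1/4)·60.0000 = 15.0000

Both sides agree, confirming Parseval's theorem.

Σ|x[n]|² = (1/N)Σ|X[k]|² = 15.0000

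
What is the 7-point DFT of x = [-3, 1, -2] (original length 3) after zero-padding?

Original 3-point DFT: [-4, -2.5000-2.5981i, -2.5000+2.5981i]
Zero-padded 7-point DFT provides frequency interpolation.

DFT_7([x, 0, ...]) = [-4, -1.9315+1.1680i, -1.4206-1.8427i, -5.1479-1.9975i, -5.1479+1.9975i, -1.4206+1.8427i, -1.9315-1.1680i]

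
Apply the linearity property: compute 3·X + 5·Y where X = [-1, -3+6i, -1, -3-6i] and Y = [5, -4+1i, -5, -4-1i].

By linearity: DFT(3x + 5y) = 3·DFT(x) + 5·DFT(y)
= 3·[-1, -3+6i, -1, -3-6i] + 5·[5, -4+1i, -5, -4-1i]

Computing element-wise:
Z[0] = 3·(-1) + 5·(5) = 22
Z[1] = 3·(-3+6i) + 5·(-4+1i) = -29+23i
Z[2] = 3·(-1) + 5·(-5) = -28
Z[3] = 3·(-3-6i) + 5·(-4-1i) = -29-23i

DFT(3x + 5y) = 3·X + 5·Y = [22, -29+23i, -28, -29-23i]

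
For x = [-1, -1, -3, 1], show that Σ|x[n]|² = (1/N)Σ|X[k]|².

Time domain:
Σ|x[n]|² = |-1|² + |-1|² + |-3|² + |1|² = 12.0000

Frequency domain:
(1/4)Σ|X[k]|² = (1/4)(|-4|² + |2+2i|² + |-4|² + |2-2i|²) = (1/4)·48.0000 = 12.0000

Both sides agree, confirming Parseval's theorem.

Σ|x[n]|² = (1/N)Σ|X[k]|² = 12.0000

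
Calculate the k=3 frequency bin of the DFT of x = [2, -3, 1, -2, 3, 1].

X[3] = Σ(n=0 to 5) x[n] · ω_6^(3n) where ω_6 = e^(-2πi/6)
= (2)·ω_6^0 + (-3)·ω_6^3 + (1)·ω_6^6 + (-2)·ω_6^9 + (3)·ω_6^12 + (1)·ω_6^15

X[3] = 10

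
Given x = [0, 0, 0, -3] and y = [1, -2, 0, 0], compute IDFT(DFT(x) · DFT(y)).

(x ⊛ y)[n] = Σ(m=0 to 3) x[m] · y[(n-m) mod 4]

Computing each output sample:
(x ⊛ y)[0] = 6
(x ⊛ y)[1] = 0
(x ⊛ y)[2] = 0
(x ⊛ y)[3] = -3

x ⊛ y = [6, 0, 0, -3]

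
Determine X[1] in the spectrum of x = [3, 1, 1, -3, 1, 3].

X[1] = Σ(n=0 to 5) x[n] · ω_6^(1n) where ω_6 = e^(-2πi/6)
= (3)·ω_6^0 + (1)·ω_6^1 + (1)·ω_6^2 + (-3)·ω_6^3 + (1)·ω_6^4 + (3)·ω_6^5

X[1] = 7.0000+1.7321i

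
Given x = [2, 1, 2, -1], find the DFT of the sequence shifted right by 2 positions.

Time shift by 2: X_shifted[k] = ω_4^(2k) · X[k]
Shifted x = [2, -1, 2, 1]

DFT(x[n-2]) = [4, 2i, 4, -2i]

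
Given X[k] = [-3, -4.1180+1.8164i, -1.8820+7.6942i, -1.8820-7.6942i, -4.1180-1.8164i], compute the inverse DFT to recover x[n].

x[n] = (1/5) Σ(k=0 to 4) X[k] · e^(2πikn/5)

Computing each x[n]:
x[0] = -3
x[1] = -3
x[2] = 3
x[3] = -2
x[4] = 2

x = [-3, -3, 3, -2, 2]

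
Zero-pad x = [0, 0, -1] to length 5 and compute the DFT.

Original 3-point DFT: [-1, 0.5000-0.8660i, 0.5000+0.8660i]
Zero-padded 5-point DFT provides frequency interpolation.

DFT_5([x, 0, ...]) = [-1, 0.8090+0.5878i, -0.3090-0.9511i, -0.3090+0.9511i, 0.8090-0.5878i]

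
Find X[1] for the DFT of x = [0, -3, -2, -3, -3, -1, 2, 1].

X[1] = Σ(n=0 to 7) x[n] · ω_8^(1n) where ω_8 = e^(-2πi/8)
= (0)·ω_8^0 + (-3)·ω_8^1 + (-2)·ω_8^2 + (-3)·ω_8^3 + (-3)·ω_8^4 + (-1)·ω_8^5 + (2)·ω_8^6 + (1)·ω_8^7

X[1] = 4.4142+8.2426i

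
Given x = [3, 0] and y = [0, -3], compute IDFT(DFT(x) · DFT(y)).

(x ⊛ y)[n] = Σ(m=0 to 1) x[m] · y[(n-m) mod 2]

Computing each output sample:
(x ⊛ y)[0] = 0
(x ⊛ y)[1] = -9

x ⊛ y = [0, -9]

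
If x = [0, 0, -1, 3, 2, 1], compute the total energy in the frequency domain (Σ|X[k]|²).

Parseval: Σ|x[n]|² = (1/N)Σ|X[k]|², so Σ|X[k]|² = N·Σ|x[n]|² = 6·15.0000

Σ|X[k]|² = N·Σ|x[n]|² = 6·15.0000 = 90.0000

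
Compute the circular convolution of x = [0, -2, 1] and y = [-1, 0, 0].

(x ⊛ y)[n] = Σ(m=0 to 2) x[m] · y[(n-m) mod 3]

Computing each output sample:
(x ⊛ y)[0] = 0
(x ⊛ y)[1] = 2
(x ⊛ y)[2] = -1

x ⊛ y = [0, 2, -1]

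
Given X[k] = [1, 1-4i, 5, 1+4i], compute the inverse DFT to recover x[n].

x[n] = (1/4) Σ(k=0 to 3) X[k] · e^(2πikn/4)

Computing each x[n]:
x[0] = 2
x[1] = 1
x[2] = 1
x[3] = -3

x = [2, 1, 1, -3]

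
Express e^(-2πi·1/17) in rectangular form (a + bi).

ω_17^1 = e^(-2πi·1/17)
= cos(-2π·1/17) + i·sin(-2π·1/17)
= cos(-2π/17) + i·sin(-2π/17)

ω_17^1 = cos(-2π/17) + i·sin(-2π/17) = 0.9325-0.3612i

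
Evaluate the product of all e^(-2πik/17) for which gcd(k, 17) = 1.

The primitive 17th roots of unity are ω_17^k for k coprime to 17: k ∈ {1, 2, 3, 4, 5, 6, 7, 8, 9, 10, 11, 12, 13, 14, 15, 16}
Their product equals the constant term of the cyclotomic polynomial Φ_17(x) up to sign.
For n ≥ 3, the product of all primitive nth roots of unity is 1. (For n=1 it is 1; for n=2 it is -1.)

1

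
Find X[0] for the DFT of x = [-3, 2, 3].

X[0] = Σ(n=0 to 2) x[n] · ω_3^0 = Σ x[n]
= (-3) + (2) + (3)

X[0] = 2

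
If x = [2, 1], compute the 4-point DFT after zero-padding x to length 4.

Original 2-point DFT: [3, 1]
Zero-padded 4-point DFT provides frequency interpolation.

DFT_4([x, 0, ...]) = [3, 2-1i, 1, 2+1i]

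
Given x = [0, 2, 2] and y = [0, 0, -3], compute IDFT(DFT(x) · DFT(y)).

(x ⊛ y)[n] = Σ(m=0 to 2) x[m] · y[(n-m) mod 3]

Computing each output sample:
(x ⊛ y)[0] = -6
(x ⊛ y)[1] = -6
(x ⊛ y)[2] = 0

x ⊛ y = [-6, -6, 0]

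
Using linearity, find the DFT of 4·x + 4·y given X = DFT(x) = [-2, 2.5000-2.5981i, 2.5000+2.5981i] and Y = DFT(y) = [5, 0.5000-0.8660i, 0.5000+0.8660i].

By linearity: DFT(4x + 4y) = 4·DFT(x) + 4·DFT(y)
= 4·[-2, 2.5000-2.5981i, 2.5000+2.5981i] + 4·[5, 0.5000-0.8660i, 0.5000+0.8660i]

Computing element-wise:
Z[0] = 4·(-2) + 4·(5) = 12
Z[1] = 4·(2.5000-2.5981i) + 4·(0.5000-0.8660i) = 12.0000-13.8564i
Z[2] = 4·(2.5000+2.5981i) + 4·(0.5000+0.8660i) = 12.0000+13.8564i

DFT(4x + 4y) = 4·X + 4·Y = [12, 12.0000-13.8564i, 12.0000+13.8564i]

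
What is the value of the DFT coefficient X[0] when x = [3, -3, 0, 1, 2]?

X[0] = Σ(n=0 to 4) x[n] · ω_5^0 = Σ x[n]
= (3) + (-3) + (0) + (1) + (2)

X[0] = 3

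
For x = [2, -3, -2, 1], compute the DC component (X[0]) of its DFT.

X[0] = Σ(n=0 to 3) x[n] · ω_4^0 = Σ x[n]
= (2) + (-3) + (-2) + (1)

X[0] = -2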